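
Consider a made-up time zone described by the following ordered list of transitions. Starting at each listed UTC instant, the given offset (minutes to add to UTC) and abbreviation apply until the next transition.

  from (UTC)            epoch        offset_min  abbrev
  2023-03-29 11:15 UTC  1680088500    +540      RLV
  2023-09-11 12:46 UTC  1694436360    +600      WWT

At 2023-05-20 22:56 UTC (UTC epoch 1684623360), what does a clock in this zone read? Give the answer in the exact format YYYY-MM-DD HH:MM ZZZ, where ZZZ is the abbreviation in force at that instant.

2023-05-21 07:56 RLV

Query: 2023-05-20 22:56 UTC
Rule 1/2 (RLV, +09:00): 2023-03-29 11:15 UTC ≤ query < 2023-09-11 12:46 UTC
22·60 + 56 + 540 = 1916 min
1916 = 1·1440 + 476; 476 = 7·60 + 56 → 07:56, 2023-05-20 + 1 day = 2023-05-21
→ 2023-05-21 07:56 RLV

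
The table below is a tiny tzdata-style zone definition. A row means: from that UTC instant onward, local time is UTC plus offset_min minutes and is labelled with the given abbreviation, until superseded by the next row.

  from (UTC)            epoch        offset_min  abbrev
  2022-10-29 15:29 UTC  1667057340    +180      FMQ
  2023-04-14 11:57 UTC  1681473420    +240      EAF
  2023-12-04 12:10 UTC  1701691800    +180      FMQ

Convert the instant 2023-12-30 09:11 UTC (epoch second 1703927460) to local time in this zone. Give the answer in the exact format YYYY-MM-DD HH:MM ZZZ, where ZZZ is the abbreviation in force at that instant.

2023-12-30 12:11 FMQ

Query: 2023-12-30 09:11 UTC
Rule 3/3 (FMQ, +03:00): 2023-12-04 12:10 UTC ≤ query < +∞
9·60 + 11 + 180 = 731 min
731 = 0·1440 + 731; 731 = 12·60 + 11 → 12:11, same day
→ 2023-12-30 12:11 FMQ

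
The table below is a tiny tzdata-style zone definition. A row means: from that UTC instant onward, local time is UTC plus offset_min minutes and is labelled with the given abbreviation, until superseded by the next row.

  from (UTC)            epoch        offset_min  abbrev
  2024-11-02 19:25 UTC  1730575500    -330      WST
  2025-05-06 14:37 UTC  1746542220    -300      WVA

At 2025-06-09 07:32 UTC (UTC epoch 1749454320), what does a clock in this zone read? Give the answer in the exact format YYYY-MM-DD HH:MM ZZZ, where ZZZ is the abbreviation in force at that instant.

2025-06-09 02:32 WVA

Query: 2025-06-09 07:32 UTC
Rule 2/2 (WVA, -05:00): 2025-05-06 14:37 UTC ≤ query < +∞
7·60 + 32 - 300 = 152 min
152 = 0·1440 + 152; 152 = 2·60 + 32 → 02:32, same day
→ 2025-06-09 02:32 WVA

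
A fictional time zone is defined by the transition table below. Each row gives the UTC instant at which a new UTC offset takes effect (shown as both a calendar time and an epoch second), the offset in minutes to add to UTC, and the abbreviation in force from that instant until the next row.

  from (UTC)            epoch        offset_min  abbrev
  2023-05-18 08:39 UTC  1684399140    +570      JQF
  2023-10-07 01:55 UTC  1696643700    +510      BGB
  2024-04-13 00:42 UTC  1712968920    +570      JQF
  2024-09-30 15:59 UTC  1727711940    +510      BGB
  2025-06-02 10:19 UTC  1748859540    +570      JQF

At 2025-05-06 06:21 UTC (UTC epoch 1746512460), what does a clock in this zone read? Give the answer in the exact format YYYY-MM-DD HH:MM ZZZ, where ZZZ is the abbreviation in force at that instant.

2025-05-06 14:51 BGB

Query: 2025-05-06 06:21 UTC
Rule 4/5 (BGB, +08:30): 2024-09-30 15:59 UTC ≤ query < 2025-06-02 10:19 UTC
6·60 + 21 + 510 = 891 min
891 = 0·1440 + 891; 891 = 14·60 + 51 → 14:51, same day
→ 2025-05-06 14:51 BGB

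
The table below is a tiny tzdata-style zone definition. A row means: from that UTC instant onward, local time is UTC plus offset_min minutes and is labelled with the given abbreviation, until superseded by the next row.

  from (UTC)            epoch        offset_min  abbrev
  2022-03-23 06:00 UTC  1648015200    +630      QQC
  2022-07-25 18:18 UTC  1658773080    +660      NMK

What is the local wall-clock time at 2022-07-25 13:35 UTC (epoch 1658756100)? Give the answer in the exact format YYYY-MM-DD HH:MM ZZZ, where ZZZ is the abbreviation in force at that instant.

Query: 2022-07-25 13:35 UTC
Rule 1/2 (QQC, +10:30): 2022-03-23 06:00 UTC ≤ query < 2022-07-25 18:18 UTC
13·60 + 35 + 630 = 1445 min
1445 = 1·1440 + 5; 5 = 0·60 + 5 → 00:05, 2022-07-25 + 1 day = 2022-07-26
→ 2022-07-26 00:05 QQC

2022-07-26 00:05 QQC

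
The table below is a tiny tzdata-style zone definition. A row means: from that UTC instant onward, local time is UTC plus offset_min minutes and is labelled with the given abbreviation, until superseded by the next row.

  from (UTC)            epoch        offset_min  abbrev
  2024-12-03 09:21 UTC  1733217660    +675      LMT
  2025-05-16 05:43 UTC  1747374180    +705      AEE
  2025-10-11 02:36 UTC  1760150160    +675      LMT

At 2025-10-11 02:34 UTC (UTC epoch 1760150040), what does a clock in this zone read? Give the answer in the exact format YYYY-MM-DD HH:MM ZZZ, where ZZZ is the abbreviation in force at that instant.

Query: 2025-10-11 02:34 UTC
Rule 2/3 (AEE, +11:45): 2025-05-16 05:43 UTC ≤ query < 2025-10-11 02:36 UTC
2·60 + 34 + 705 = 859 min
859 = 0·1440 + 859; 859 = 14·60 + 19 → 14:19, same day
→ 2025-10-11 14:19 AEE

2025-10-11 14:19 AEE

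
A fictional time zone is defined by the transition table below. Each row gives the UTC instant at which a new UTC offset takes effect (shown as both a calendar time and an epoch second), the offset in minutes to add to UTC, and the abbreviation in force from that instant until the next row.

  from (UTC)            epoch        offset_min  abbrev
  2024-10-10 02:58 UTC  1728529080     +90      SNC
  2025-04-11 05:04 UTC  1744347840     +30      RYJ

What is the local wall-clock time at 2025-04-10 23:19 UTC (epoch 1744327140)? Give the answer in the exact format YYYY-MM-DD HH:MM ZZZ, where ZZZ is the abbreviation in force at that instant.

Query: 2025-04-10 23:19 UTC
Rule 1/2 (SNC, +01:30): 2024-10-10 02:58 UTC ≤ query < 2025-04-11 05:04 UTC
23·60 + 19 + 90 = 1489 min
1489 = 1·1440 + 49; 49 = 0·60 + 49 → 00:49, 2025-04-10 + 1 day = 2025-04-11
→ 2025-04-11 00:49 SNC

2025-04-11 00:49 SNC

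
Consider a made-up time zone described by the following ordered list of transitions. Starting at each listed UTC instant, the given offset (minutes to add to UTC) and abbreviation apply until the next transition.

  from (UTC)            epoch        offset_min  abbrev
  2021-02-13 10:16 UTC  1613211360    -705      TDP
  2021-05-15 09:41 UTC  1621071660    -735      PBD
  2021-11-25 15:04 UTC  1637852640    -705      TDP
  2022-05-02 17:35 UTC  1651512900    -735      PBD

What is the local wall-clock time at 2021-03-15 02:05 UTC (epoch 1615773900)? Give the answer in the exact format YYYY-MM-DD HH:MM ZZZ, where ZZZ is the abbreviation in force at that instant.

2021-03-14 14:20 TDP

Query: 2021-03-15 02:05 UTC
Rule 1/4 (TDP, -11:45): 2021-02-13 10:16 UTC ≤ query < 2021-05-15 09:41 UTC
2·60 + 5 - 705 = -580 min
-580 = -1·1440 + 860; 860 = 14·60 + 20 → 14:20, 2021-03-15 - 1 day = 2021-03-14
→ 2021-03-14 14:20 TDP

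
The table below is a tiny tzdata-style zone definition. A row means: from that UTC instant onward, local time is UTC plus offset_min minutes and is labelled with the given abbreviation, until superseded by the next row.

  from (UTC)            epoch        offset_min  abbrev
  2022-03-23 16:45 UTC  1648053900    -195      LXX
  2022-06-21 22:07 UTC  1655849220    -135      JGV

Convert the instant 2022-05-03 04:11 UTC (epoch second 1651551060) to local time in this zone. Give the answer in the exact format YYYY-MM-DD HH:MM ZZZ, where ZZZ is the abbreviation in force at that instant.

Query: 2022-05-03 04:11 UTC
Rule 1/2 (LXX, -03:15): 2022-03-23 16:45 UTC ≤ query < 2022-06-21 22:07 UTC
4·60 + 11 - 195 = 56 min
56 = 0·1440 + 56; 56 = 0·60 + 56 → 00:56, same day
→ 2022-05-03 00:56 LXX

2022-05-03 00:56 LXX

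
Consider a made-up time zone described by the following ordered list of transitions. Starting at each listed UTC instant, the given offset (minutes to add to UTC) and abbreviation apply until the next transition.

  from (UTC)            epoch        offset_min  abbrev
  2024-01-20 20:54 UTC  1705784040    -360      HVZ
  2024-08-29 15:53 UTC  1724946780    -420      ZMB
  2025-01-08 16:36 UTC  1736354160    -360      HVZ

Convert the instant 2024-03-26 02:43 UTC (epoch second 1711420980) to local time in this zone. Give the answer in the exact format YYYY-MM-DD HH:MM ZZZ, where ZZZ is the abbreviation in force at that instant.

Query: 2024-03-26 02:43 UTC
Rule 1/3 (HVZ, -06:00): 2024-01-20 20:54 UTC ≤ query < 2024-08-29 15:53 UTC
2·60 + 43 - 360 = -197 min
-197 = -1·1440 + 1243; 1243 = 20·60 + 43 → 20:43, 2024-03-26 - 1 day = 2024-03-25
→ 2024-03-25 20:43 HVZ

2024-03-25 20:43 HVZ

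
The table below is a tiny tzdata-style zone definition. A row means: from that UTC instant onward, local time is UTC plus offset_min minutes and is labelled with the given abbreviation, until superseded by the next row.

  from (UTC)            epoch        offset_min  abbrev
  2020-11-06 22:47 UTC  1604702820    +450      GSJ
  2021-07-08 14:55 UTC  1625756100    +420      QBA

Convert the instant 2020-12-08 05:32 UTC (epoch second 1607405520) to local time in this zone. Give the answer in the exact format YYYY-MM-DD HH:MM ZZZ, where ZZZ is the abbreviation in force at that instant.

Query: 2020-12-08 05:32 UTC
Rule 1/2 (GSJ, +07:30): 2020-11-06 22:47 UTC ≤ query < 2021-07-08 14:55 UTC
5·60 + 32 + 450 = 782 min
782 = 0·1440 + 782; 782 = 13·60 + 2 → 13:02, same day
→ 2020-12-08 13:02 GSJ

2020-12-08 13:02 GSJ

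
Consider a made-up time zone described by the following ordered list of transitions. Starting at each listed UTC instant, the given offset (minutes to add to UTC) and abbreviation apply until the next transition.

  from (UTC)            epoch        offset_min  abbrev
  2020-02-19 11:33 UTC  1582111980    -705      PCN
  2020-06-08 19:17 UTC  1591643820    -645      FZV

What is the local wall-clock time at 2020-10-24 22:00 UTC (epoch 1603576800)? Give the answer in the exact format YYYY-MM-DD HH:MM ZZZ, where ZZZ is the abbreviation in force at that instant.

2020-10-24 11:15 FZV

Query: 2020-10-24 22:00 UTC
Rule 2/2 (FZV, -10:45): 2020-06-08 19:17 UTC ≤ query < +∞
22·60 + 0 - 645 = 675 min
675 = 0·1440 + 675; 675 = 11·60 + 15 → 11:15, same day
→ 2020-10-24 11:15 FZV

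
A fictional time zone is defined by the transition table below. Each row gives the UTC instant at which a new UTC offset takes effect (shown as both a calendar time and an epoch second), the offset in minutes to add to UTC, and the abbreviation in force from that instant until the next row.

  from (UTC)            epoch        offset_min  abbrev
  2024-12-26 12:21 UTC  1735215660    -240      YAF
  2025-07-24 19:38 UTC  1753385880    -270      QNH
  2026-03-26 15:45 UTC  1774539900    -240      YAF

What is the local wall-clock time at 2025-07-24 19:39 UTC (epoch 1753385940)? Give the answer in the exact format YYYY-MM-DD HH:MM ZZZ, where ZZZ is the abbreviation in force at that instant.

2025-07-24 15:09 QNH

Query: 2025-07-24 19:39 UTC
Rule 2/3 (QNH, -04:30): 2025-07-24 19:38 UTC ≤ query < 2026-03-26 15:45 UTC
19·60 + 39 - 270 = 909 min
909 = 0·1440 + 909; 909 = 15·60 + 9 → 15:09, same day
→ 2025-07-24 15:09 QNH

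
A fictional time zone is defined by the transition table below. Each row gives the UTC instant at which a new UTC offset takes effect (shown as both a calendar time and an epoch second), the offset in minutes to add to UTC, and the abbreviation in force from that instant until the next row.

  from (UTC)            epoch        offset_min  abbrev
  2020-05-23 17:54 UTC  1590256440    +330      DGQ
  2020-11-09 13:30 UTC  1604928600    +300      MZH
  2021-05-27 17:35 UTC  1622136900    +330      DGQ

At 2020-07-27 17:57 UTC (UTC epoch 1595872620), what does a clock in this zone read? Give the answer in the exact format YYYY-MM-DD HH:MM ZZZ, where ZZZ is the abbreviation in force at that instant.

Query: 2020-07-27 17:57 UTC
Rule 1/3 (DGQ, +05:30): 2020-05-23 17:54 UTC ≤ query < 2020-11-09 13:30 UTC
17·60 + 57 + 330 = 1407 min
1407 = 0·1440 + 1407; 1407 = 23·60 + 27 → 23:27, same day
→ 2020-07-27 23:27 DGQ

2020-07-27 23:27 DGQ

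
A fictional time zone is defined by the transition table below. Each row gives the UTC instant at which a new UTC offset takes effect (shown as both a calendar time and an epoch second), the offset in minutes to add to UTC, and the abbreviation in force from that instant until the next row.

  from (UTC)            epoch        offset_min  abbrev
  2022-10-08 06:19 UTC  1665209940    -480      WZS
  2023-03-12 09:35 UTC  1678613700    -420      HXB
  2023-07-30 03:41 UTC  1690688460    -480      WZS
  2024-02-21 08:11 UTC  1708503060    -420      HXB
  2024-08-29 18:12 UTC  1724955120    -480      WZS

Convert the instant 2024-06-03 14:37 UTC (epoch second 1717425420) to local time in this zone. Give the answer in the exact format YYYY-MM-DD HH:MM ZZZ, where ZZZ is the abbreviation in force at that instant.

Query: 2024-06-03 14:37 UTC
Rule 4/5 (HXB, -07:00): 2024-02-21 08:11 UTC ≤ query < 2024-08-29 18:12 UTC
14·60 + 37 - 420 = 457 min
457 = 0·1440 + 457; 457 = 7·60 + 37 → 07:37, same day
→ 2024-06-03 07:37 HXB

2024-06-03 07:37 HXB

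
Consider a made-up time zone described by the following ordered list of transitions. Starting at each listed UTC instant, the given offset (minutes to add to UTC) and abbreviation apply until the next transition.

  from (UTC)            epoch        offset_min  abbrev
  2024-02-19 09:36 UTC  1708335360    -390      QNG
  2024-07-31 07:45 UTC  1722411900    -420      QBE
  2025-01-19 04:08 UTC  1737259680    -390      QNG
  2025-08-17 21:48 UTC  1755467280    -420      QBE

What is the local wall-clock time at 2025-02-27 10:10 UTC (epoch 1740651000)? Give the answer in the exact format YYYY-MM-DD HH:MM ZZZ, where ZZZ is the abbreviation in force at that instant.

2025-02-27 03:40 QNG

Query: 2025-02-27 10:10 UTC
Rule 3/4 (QNG, -06:30): 2025-01-19 04:08 UTC ≤ query < 2025-08-17 21:48 UTC
10·60 + 10 - 390 = 220 min
220 = 0·1440 + 220; 220 = 3·60 + 40 → 03:40, same day
→ 2025-02-27 03:40 QNG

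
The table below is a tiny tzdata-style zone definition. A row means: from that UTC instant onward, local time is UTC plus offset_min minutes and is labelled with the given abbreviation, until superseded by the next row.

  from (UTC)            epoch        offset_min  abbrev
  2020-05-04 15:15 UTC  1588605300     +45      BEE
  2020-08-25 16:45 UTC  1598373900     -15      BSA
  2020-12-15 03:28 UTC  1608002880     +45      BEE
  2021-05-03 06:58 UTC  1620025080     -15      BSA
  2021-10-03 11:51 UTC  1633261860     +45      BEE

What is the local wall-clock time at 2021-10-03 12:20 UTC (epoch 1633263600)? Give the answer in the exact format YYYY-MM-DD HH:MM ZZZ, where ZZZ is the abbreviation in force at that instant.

Query: 2021-10-03 12:20 UTC
Rule 5/5 (BEE, +00:45): 2021-10-03 11:51 UTC ≤ query < +∞
12·60 + 20 + 45 = 785 min
785 = 0·1440 + 785; 785 = 13·60 + 5 → 13:05, same day
→ 2021-10-03 13:05 BEE

2021-10-03 13:05 BEE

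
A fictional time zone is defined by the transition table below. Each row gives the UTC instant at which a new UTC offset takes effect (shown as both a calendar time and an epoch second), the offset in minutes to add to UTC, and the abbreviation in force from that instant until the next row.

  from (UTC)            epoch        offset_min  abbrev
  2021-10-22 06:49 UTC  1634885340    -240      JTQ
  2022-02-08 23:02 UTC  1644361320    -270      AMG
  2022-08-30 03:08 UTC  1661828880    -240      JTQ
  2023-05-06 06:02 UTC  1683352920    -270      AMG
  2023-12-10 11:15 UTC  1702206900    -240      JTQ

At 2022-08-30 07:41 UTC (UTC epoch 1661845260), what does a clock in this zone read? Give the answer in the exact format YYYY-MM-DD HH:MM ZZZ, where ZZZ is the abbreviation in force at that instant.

Query: 2022-08-30 07:41 UTC
Rule 3/5 (JTQ, -04:00): 2022-08-30 03:08 UTC ≤ query < 2023-05-06 06:02 UTC
7·60 + 41 - 240 = 221 min
221 = 0·1440 + 221; 221 = 3·60 + 41 → 03:41, same day
→ 2022-08-30 03:41 JTQ

2022-08-30 03:41 JTQ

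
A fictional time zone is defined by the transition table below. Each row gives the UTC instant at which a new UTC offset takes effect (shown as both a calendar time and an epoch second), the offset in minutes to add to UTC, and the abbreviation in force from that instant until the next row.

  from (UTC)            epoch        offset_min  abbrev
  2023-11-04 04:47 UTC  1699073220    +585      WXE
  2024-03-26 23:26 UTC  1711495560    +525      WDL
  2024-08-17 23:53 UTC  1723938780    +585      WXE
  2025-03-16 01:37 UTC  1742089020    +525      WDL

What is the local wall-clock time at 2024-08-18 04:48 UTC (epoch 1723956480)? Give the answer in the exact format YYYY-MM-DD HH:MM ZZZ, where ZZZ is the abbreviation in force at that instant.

2024-08-18 14:33 WXE

Query: 2024-08-18 04:48 UTC
Rule 3/4 (WXE, +09:45): 2024-08-17 23:53 UTC ≤ query < 2025-03-16 01:37 UTC
4·60 + 48 + 585 = 873 min
873 = 0·1440 + 873; 873 = 14·60 + 33 → 14:33, same day
→ 2024-08-18 14:33 WXE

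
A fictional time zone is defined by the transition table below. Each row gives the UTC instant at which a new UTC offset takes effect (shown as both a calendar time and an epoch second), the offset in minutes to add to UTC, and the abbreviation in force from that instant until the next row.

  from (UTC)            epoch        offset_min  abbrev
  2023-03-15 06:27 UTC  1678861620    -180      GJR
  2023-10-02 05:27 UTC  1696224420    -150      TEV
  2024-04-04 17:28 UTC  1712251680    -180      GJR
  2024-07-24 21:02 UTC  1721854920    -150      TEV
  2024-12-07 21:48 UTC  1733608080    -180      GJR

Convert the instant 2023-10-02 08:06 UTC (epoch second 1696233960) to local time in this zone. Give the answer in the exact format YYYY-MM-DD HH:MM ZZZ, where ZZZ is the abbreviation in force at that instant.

2023-10-02 05:36 TEV

Query: 2023-10-02 08:06 UTC
Rule 2/5 (TEV, -02:30): 2023-10-02 05:27 UTC ≤ query < 2024-04-04 17:28 UTC
8·60 + 6 - 150 = 336 min
336 = 0·1440 + 336; 336 = 5·60 + 36 → 05:36, same day
→ 2023-10-02 05:36 TEV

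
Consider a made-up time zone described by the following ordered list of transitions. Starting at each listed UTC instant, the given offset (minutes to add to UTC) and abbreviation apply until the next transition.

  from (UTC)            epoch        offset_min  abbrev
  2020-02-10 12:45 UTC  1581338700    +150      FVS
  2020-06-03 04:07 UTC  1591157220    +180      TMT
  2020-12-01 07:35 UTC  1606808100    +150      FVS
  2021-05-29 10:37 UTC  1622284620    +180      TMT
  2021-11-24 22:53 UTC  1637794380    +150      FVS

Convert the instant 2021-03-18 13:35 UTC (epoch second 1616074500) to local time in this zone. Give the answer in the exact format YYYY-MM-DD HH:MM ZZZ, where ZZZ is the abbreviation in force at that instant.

2021-03-18 16:05 FVS

Query: 2021-03-18 13:35 UTC
Rule 3/5 (FVS, +02:30): 2020-12-01 07:35 UTC ≤ query < 2021-05-29 10:37 UTC
13·60 + 35 + 150 = 965 min
965 = 0·1440 + 965; 965 = 16·60 + 5 → 16:05, same day
→ 2021-03-18 16:05 FVS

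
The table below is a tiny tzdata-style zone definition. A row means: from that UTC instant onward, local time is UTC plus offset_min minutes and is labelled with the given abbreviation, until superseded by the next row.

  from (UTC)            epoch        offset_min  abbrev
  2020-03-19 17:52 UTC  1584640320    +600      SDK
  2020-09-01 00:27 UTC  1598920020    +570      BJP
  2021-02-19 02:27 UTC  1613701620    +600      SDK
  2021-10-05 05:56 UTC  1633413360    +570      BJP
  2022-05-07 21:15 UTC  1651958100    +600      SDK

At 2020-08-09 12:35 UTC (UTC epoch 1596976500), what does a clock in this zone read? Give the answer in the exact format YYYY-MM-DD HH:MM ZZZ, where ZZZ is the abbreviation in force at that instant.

2020-08-09 22:35 SDK

Query: 2020-08-09 12:35 UTC
Rule 1/5 (SDK, +10:00): 2020-03-19 17:52 UTC ≤ query < 2020-09-01 00:27 UTC
12·60 + 35 + 600 = 1355 min
1355 = 0·1440 + 1355; 1355 = 22·60 + 35 → 22:35, same day
→ 2020-08-09 22:35 SDK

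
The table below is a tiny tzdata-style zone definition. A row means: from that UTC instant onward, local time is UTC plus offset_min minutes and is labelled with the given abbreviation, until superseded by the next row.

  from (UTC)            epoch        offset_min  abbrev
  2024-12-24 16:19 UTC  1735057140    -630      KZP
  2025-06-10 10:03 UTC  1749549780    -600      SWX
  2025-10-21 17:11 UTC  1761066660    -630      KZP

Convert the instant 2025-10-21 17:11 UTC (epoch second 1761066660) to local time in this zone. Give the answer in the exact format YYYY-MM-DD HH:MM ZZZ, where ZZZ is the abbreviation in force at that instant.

Query: 2025-10-21 17:11 UTC
Rule 3/3 (KZP, -10:30): 2025-10-21 17:11 UTC ≤ query < +∞
17·60 + 11 - 630 = 401 min
401 = 0·1440 + 401; 401 = 6·60 + 41 → 06:41, same day
→ 2025-10-21 06:41 KZP

2025-10-21 06:41 KZP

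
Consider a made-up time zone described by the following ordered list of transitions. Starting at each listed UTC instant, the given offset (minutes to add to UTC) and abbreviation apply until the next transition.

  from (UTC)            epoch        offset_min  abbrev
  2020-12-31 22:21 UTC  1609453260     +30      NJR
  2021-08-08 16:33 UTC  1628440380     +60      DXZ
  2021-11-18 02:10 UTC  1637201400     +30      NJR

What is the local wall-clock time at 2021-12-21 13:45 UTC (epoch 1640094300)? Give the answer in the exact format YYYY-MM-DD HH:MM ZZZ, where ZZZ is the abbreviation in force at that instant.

Query: 2021-12-21 13:45 UTC
Rule 3/3 (NJR, +00:30): 2021-11-18 02:10 UTC ≤ query < +∞
13·60 + 45 + 30 = 855 min
855 = 0·1440 + 855; 855 = 14·60 + 15 → 14:15, same day
→ 2021-12-21 14:15 NJR

2021-12-21 14:15 NJR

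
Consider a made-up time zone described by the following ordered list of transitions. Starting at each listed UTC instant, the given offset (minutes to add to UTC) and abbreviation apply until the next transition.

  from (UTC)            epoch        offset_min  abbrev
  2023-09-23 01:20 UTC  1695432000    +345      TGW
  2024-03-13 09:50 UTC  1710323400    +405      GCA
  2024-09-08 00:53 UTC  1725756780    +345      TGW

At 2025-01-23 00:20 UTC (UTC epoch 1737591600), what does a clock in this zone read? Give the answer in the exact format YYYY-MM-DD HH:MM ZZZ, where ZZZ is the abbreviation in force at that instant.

Query: 2025-01-23 00:20 UTC
Rule 3/3 (TGW, +05:45): 2024-09-08 00:53 UTC ≤ query < +∞
0·60 + 20 + 345 = 365 min
365 = 0·1440 + 365; 365 = 6·60 + 5 → 06:05, same day
→ 2025-01-23 06:05 TGW

2025-01-23 06:05 TGW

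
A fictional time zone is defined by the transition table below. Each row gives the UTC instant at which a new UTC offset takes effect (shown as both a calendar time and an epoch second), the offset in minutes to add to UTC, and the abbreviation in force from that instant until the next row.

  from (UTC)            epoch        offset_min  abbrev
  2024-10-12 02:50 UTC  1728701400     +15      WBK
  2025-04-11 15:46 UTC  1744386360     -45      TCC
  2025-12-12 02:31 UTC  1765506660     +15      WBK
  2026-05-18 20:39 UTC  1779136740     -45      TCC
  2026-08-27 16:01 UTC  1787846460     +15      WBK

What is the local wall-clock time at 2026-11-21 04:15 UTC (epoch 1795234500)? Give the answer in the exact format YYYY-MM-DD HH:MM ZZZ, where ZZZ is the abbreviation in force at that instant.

2026-11-21 04:30 WBK

Query: 2026-11-21 04:15 UTC
Rule 5/5 (WBK, +00:15): 2026-08-27 16:01 UTC ≤ query < +∞
4·60 + 15 + 15 = 270 min
270 = 0·1440 + 270; 270 = 4·60 + 30 → 04:30, same day
→ 2026-11-21 04:30 WBK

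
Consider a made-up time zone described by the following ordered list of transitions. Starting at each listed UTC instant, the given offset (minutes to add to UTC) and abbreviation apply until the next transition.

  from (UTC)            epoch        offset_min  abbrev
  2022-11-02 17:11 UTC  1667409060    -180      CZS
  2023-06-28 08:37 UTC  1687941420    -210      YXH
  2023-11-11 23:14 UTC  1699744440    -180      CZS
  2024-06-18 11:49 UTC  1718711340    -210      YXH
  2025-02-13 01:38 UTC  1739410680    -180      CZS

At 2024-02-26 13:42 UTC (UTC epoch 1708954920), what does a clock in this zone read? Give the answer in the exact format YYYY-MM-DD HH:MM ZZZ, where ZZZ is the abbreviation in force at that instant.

Query: 2024-02-26 13:42 UTC
Rule 3/5 (CZS, -03:00): 2023-11-11 23:14 UTC ≤ query < 2024-06-18 11:49 UTC
13·60 + 42 - 180 = 642 min
642 = 0·1440 + 642; 642 = 10·60 + 42 → 10:42, same day
→ 2024-02-26 10:42 CZS

2024-02-26 10:42 CZS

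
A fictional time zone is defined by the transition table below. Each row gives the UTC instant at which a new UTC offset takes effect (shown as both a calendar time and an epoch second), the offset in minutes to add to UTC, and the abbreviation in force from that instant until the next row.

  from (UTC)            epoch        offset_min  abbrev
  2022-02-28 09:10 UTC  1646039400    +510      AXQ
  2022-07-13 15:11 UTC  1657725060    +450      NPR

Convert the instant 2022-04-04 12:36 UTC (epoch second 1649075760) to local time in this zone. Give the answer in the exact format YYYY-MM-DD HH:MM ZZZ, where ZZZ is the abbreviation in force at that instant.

Query: 2022-04-04 12:36 UTC
Rule 1/2 (AXQ, +08:30): 2022-02-28 09:10 UTC ≤ query < 2022-07-13 15:11 UTC
12·60 + 36 + 510 = 1266 min
1266 = 0·1440 + 1266; 1266 = 21·60 + 6 → 21:06, same day
→ 2022-04-04 21:06 AXQ

2022-04-04 21:06 AXQ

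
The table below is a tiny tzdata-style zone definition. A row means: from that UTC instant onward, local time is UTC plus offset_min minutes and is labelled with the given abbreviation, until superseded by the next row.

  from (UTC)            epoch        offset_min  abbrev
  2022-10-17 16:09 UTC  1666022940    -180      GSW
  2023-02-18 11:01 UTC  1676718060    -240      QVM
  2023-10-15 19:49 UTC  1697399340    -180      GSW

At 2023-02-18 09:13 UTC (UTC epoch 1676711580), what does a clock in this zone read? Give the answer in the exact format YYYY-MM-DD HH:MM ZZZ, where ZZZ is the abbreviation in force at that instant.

2023-02-18 06:13 GSW

Query: 2023-02-18 09:13 UTC
Rule 1/3 (GSW, -03:00): 2022-10-17 16:09 UTC ≤ query < 2023-02-18 11:01 UTC
9·60 + 13 - 180 = 373 min
373 = 0·1440 + 373; 373 = 6·60 + 13 → 06:13, same day
→ 2023-02-18 06:13 GSW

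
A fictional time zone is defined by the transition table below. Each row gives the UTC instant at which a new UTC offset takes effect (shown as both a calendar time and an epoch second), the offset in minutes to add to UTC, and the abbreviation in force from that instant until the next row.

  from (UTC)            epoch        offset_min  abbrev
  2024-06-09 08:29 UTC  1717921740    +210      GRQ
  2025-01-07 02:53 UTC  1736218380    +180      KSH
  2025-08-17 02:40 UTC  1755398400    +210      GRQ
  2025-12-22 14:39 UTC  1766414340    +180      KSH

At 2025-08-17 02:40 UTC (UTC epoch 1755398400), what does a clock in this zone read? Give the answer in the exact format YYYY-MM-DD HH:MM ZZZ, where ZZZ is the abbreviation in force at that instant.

2025-08-17 06:10 GRQ

Query: 2025-08-17 02:40 UTC
Rule 3/4 (GRQ, +03:30): 2025-08-17 02:40 UTC ≤ query < 2025-12-22 14:39 UTC
2·60 + 40 + 210 = 370 min
370 = 0·1440 + 370; 370 = 6·60 + 10 → 06:10, same day
→ 2025-08-17 06:10 GRQ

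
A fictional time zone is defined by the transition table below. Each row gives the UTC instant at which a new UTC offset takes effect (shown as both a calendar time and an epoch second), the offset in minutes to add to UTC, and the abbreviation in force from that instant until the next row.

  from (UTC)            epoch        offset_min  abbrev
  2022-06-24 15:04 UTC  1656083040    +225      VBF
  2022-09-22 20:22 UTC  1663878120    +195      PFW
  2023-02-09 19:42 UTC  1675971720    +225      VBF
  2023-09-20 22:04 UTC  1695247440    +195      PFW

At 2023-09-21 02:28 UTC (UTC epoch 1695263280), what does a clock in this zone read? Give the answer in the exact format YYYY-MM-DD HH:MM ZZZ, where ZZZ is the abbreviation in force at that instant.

Query: 2023-09-21 02:28 UTC
Rule 4/4 (PFW, +03:15): 2023-09-20 22:04 UTC ≤ query < +∞
2·60 + 28 + 195 = 343 min
343 = 0·1440 + 343; 343 = 5·60 + 43 → 05:43, same day
→ 2023-09-21 05:43 PFW

2023-09-21 05:43 PFW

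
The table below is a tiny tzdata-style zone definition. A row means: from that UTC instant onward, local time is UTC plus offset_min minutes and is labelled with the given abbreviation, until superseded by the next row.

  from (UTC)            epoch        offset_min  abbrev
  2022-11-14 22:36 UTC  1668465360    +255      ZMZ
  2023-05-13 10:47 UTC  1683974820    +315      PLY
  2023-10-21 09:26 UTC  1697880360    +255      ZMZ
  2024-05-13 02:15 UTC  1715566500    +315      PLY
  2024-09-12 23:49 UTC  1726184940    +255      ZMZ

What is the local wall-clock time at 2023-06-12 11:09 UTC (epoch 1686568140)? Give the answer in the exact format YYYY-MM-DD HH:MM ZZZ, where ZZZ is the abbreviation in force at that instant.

Query: 2023-06-12 11:09 UTC
Rule 2/5 (PLY, +05:15): 2023-05-13 10:47 UTC ≤ query < 2023-10-21 09:26 UTC
11·60 + 9 + 315 = 984 min
984 = 0·1440 + 984; 984 = 16·60 + 24 → 16:24, same day
→ 2023-06-12 16:24 PLY

2023-06-12 16:24 PLY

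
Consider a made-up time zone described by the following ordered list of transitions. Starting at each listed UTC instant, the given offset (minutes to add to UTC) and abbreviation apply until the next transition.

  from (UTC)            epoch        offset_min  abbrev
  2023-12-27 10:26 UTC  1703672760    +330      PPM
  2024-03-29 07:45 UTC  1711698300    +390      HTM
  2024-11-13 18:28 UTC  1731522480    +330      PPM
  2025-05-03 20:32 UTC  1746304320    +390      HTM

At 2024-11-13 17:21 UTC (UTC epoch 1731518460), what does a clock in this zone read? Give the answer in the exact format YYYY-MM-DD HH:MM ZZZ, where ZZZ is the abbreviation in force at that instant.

Query: 2024-11-13 17:21 UTC
Rule 2/4 (HTM, +06:30): 2024-03-29 07:45 UTC ≤ query < 2024-11-13 18:28 UTC
17·60 + 21 + 390 = 1431 min
1431 = 0·1440 + 1431; 1431 = 23·60 + 51 → 23:51, same day
→ 2024-11-13 23:51 HTM

2024-11-13 23:51 HTM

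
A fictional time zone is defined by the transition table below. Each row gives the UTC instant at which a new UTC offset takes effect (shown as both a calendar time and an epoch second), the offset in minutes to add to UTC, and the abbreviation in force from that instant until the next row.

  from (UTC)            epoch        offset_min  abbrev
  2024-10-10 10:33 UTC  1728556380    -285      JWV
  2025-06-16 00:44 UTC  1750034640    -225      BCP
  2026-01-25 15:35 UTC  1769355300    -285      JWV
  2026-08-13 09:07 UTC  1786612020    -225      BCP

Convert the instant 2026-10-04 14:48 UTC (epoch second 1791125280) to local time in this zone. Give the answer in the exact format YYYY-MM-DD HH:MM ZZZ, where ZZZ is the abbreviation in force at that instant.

2026-10-04 11:03 BCP

Query: 2026-10-04 14:48 UTC
Rule 4/4 (BCP, -03:45): 2026-08-13 09:07 UTC ≤ query < +∞
14·60 + 48 - 225 = 663 min
663 = 0·1440 + 663; 663 = 11·60 + 3 → 11:03, same day
→ 2026-10-04 11:03 BCP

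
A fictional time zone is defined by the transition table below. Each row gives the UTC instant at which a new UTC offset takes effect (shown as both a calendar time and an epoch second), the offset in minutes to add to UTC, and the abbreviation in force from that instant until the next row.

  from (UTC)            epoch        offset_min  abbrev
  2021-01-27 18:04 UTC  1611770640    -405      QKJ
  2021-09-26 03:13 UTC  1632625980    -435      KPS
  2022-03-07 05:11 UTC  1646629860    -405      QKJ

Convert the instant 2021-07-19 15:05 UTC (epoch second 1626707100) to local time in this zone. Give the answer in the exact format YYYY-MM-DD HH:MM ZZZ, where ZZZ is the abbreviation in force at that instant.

2021-07-19 08:20 QKJ

Query: 2021-07-19 15:05 UTC
Rule 1/3 (QKJ, -06:45): 2021-01-27 18:04 UTC ≤ query < 2021-09-26 03:13 UTC
15·60 + 5 - 405 = 500 min
500 = 0·1440 + 500; 500 = 8·60 + 20 → 08:20, same day
→ 2021-07-19 08:20 QKJ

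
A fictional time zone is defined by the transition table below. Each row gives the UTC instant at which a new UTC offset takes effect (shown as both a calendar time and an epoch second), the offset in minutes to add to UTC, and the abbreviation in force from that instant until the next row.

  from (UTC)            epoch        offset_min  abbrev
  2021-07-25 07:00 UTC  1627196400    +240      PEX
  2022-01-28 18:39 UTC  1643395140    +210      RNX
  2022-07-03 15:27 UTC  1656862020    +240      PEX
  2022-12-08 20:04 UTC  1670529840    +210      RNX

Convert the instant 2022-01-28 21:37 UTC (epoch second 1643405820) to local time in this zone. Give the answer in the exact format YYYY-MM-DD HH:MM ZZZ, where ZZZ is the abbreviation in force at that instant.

2022-01-29 01:07 RNX

Query: 2022-01-28 21:37 UTC
Rule 2/4 (RNX, +03:30): 2022-01-28 18:39 UTC ≤ query < 2022-07-03 15:27 UTC
21·60 + 37 + 210 = 1507 min
1507 = 1·1440 + 67; 67 = 1·60 + 7 → 01:07, 2022-01-28 + 1 day = 2022-01-29
→ 2022-01-29 01:07 RNX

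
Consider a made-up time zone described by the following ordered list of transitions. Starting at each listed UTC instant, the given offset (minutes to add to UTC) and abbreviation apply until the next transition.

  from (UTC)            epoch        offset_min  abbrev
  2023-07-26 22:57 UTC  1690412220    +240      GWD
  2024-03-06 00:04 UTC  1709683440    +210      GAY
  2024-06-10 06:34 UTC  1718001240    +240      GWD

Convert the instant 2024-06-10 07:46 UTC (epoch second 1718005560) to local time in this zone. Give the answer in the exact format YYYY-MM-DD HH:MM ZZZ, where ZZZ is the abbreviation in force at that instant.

Query: 2024-06-10 07:46 UTC
Rule 3/3 (GWD, +04:00): 2024-06-10 06:34 UTC ≤ query < +∞
7·60 + 46 + 240 = 706 min
706 = 0·1440 + 706; 706 = 11·60 + 46 → 11:46, same day
→ 2024-06-10 11:46 GWD

2024-06-10 11:46 GWD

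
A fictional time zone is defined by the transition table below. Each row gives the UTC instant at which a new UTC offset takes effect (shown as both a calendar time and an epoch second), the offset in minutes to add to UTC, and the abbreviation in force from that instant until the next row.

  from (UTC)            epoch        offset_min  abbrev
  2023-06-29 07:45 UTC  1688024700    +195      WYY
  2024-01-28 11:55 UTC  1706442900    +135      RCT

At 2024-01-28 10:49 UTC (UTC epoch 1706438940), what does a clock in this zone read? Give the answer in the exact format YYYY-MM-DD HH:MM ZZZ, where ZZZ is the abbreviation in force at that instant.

Query: 2024-01-28 10:49 UTC
Rule 1/2 (WYY, +03:15): 2023-06-29 07:45 UTC ≤ query < 2024-01-28 11:55 UTC
10·60 + 49 + 195 = 844 min
844 = 0·1440 + 844; 844 = 14·60 + 4 → 14:04, same day
→ 2024-01-28 14:04 WYY

2024-01-28 14:04 WYY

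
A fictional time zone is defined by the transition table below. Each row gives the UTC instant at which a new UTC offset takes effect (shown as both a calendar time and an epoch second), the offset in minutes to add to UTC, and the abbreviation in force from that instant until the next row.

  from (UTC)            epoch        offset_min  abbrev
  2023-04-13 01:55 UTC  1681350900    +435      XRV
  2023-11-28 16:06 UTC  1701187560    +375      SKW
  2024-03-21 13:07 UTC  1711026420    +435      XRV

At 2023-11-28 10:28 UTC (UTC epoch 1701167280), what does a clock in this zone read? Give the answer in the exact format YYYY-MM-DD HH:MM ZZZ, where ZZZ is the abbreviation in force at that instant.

Query: 2023-11-28 10:28 UTC
Rule 1/3 (XRV, +07:15): 2023-04-13 01:55 UTC ≤ query < 2023-11-28 16:06 UTC
10·60 + 28 + 435 = 1063 min
1063 = 0·1440 + 1063; 1063 = 17·60 + 43 → 17:43, same day
→ 2023-11-28 17:43 XRV

2023-11-28 17:43 XRV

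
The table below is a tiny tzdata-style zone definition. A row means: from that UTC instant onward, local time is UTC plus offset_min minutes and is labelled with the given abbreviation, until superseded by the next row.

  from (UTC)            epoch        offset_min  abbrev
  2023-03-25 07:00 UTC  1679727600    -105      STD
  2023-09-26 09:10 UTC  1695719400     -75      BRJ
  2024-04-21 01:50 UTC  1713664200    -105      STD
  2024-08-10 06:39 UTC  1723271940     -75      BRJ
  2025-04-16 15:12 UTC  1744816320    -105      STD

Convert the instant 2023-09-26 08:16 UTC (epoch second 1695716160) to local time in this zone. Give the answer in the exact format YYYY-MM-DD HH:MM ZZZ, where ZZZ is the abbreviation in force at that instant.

2023-09-26 06:31 STD

Query: 2023-09-26 08:16 UTC
Rule 1/5 (STD, -01:45): 2023-03-25 07:00 UTC ≤ query < 2023-09-26 09:10 UTC
8·60 + 16 - 105 = 391 min
391 = 0·1440 + 391; 391 = 6·60 + 31 → 06:31, same day
→ 2023-09-26 06:31 STD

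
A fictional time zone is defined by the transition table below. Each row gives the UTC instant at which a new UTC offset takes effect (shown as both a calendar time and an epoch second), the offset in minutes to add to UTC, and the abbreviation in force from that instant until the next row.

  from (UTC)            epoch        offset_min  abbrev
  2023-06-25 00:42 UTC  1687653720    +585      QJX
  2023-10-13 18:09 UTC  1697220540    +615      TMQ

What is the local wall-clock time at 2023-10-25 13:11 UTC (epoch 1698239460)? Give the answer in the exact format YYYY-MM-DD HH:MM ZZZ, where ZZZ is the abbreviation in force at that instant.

2023-10-25 23:26 TMQ

Query: 2023-10-25 13:11 UTC
Rule 2/2 (TMQ, +10:15): 2023-10-13 18:09 UTC ≤ query < +∞
13·60 + 11 + 615 = 1406 min
1406 = 0·1440 + 1406; 1406 = 23·60 + 26 → 23:26, same day
→ 2023-10-25 23:26 TMQ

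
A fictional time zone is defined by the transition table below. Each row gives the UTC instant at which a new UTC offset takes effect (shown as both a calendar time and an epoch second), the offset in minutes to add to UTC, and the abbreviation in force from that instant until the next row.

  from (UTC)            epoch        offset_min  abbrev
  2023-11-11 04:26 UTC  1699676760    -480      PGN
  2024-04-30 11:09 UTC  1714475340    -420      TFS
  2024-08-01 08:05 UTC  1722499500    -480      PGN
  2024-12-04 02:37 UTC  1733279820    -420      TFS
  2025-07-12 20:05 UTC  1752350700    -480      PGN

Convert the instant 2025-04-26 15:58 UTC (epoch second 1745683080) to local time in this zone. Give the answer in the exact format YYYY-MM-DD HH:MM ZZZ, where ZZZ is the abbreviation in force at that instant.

2025-04-26 08:58 TFS

Query: 2025-04-26 15:58 UTC
Rule 4/5 (TFS, -07:00): 2024-12-04 02:37 UTC ≤ query < 2025-07-12 20:05 UTC
15·60 + 58 - 420 = 538 min
538 = 0·1440 + 538; 538 = 8·60 + 58 → 08:58, same day
→ 2025-04-26 08:58 TFS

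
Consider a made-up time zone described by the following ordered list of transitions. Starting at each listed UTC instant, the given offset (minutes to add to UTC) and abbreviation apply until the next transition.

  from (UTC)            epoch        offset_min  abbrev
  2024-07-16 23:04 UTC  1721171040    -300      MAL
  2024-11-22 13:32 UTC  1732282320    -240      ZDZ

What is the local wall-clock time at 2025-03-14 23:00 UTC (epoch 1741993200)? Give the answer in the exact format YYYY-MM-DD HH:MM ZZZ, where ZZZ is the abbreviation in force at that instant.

Query: 2025-03-14 23:00 UTC
Rule 2/2 (ZDZ, -04:00): 2024-11-22 13:32 UTC ≤ query < +∞
23·60 + 0 - 240 = 1140 min
1140 = 0·1440 + 1140; 1140 = 19·60 + 0 → 19:00, same day
→ 2025-03-14 19:00 ZDZ

2025-03-14 19:00 ZDZ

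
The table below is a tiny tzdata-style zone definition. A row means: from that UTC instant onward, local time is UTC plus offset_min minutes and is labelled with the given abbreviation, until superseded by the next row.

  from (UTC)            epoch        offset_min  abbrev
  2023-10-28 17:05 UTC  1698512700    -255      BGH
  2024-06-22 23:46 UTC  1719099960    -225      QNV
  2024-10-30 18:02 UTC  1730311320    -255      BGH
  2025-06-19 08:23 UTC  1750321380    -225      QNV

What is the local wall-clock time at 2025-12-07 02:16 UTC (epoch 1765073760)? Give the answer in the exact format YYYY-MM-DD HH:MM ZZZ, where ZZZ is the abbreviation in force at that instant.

Query: 2025-12-07 02:16 UTC
Rule 4/4 (QNV, -03:45): 2025-06-19 08:23 UTC ≤ query < +∞
2·60 + 16 - 225 = -89 min
-89 = -1·1440 + 1351; 1351 = 22·60 + 31 → 22:31, 2025-12-07 - 1 day = 2025-12-06
→ 2025-12-06 22:31 QNV

2025-12-06 22:31 QNV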